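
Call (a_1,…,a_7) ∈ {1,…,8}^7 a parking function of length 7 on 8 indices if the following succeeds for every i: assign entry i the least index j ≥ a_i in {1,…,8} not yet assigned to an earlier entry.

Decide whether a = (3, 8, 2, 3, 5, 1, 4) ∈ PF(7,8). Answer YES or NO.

YES

Sorted: b = (1, 2, 3, 3, 4, 5, 8).
  b_1=1 ≤ 2
  b_2=2 ≤ 3
  b_3=3 ≤ 4
  b_4=3 ≤ 5
  b_5=4 ≤ 6
  b_6=5 ≤ 7
  b_7=8 ≤ 8
All bounds hold ⇒ YES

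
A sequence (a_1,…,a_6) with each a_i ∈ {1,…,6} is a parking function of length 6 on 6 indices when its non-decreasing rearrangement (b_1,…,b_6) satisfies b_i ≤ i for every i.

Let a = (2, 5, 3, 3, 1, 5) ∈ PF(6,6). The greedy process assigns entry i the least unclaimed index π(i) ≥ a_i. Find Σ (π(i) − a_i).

2

Σπ = 6·7/2 = 21 (π permutes [6]); Σa = 2+5+3+3+1+5 = 19; disp = 21−19 = 2.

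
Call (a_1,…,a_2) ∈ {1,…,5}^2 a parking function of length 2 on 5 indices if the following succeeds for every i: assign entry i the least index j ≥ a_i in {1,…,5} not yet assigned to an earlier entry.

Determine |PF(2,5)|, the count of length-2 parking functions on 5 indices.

|PF| = 4·6^1 = 4·6 = 24
Example (4,1) → sorted (1,4): b_i ≤ 3+i ∀i, a PF.

24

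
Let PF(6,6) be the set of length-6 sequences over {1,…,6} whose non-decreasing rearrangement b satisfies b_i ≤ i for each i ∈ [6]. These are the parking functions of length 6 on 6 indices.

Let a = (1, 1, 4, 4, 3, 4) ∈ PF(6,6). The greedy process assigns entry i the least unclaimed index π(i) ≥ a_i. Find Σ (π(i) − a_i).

4

Σπ = 6·7/2 = 21 (π permutes [6]); Σa = 1+1+4+4+3+4 = 17; disp = 21−17 = 4.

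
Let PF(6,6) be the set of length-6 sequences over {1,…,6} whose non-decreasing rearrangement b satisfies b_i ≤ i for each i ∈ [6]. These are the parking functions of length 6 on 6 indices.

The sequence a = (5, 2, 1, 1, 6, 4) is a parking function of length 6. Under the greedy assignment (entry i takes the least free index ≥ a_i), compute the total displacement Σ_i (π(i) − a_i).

2

Σπ(i) = 1+…+6 = 21; Σa = 5+2+1+1+6+4 = 19; disp = 21−19 = 2.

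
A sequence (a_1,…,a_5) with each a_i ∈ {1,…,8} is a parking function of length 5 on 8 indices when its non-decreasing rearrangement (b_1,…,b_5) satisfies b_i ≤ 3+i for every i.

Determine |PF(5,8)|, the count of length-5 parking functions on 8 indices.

|PF(5,8)| = 4·9^4 = 4·6561 = 26244 [KW]
Example (3,4,3,4,4) → sorted (3,3,4,4,4): b_i ≤ 3+i ∀i, a PF.

26244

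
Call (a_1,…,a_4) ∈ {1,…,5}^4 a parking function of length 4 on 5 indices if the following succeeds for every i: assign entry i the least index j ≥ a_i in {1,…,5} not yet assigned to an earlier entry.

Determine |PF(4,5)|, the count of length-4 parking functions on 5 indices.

432

|PF| = (5−4+1)·(5+1)^(4−1) = 2·216 = 432 [KW]
One tuple (2,4,1,2) → sorted (1,2,2,4): b_i ≤ 1+i ∀i, a PF.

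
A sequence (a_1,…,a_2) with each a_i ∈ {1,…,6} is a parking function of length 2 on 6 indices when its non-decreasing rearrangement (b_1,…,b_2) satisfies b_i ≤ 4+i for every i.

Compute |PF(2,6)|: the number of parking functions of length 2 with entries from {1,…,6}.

35

|PF| = 5·7^1 = 5×7 = 35 [KW]
Example (4,4) → sorted (4,4): b_i ≤ 4+i ∀i, a PF.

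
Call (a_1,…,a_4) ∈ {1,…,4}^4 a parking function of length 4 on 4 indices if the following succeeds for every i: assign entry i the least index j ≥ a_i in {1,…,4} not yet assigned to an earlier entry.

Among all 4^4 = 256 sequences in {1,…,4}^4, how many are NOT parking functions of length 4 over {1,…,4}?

131

|PF(4,4)| = 1·5^3 = 1·125 = 125
One tuple (3,4,4,3) → sorted (3,3,4,4): b_1=3>1, not a PF.
So 256 − 125 = 131 fail.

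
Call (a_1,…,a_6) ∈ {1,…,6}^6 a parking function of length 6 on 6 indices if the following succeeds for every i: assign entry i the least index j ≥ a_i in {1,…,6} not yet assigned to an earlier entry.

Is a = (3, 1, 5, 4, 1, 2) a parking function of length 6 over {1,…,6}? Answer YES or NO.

Order a: b = (1, 1, 2, 3, 4, 5).
  b_1=1 ≤ 1
  b_2=1 ≤ 2
  b_3=2 ≤ 3
  b_4=3 ≤ 4
  b_5=4 ≤ 5
  b_6=5 ≤ 6
All bounds hold ⇒ YES

YES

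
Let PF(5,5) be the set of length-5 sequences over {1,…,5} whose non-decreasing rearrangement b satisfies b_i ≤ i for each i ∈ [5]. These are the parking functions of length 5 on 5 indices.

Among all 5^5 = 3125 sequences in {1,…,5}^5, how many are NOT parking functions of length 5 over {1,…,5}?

1829

|PF| = (6−5)·6^(5−1) = 1×1296 = 1296
Example (4,4,4,5,5) → sorted (4,4,4,5,5): b_1=4>1, not a PF.
5^5 − 1296 = 3125 − 1296 = 1829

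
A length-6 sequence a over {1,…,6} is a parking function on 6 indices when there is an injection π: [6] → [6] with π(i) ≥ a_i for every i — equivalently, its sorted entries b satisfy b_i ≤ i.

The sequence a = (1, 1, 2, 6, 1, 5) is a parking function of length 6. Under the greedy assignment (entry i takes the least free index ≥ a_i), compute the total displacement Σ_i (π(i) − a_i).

Σπ = 6·7/2 = 21 (π permutes [6]); Σa = 1+1+2+6+1+5 = 16; disp = 21−16 = 5.

5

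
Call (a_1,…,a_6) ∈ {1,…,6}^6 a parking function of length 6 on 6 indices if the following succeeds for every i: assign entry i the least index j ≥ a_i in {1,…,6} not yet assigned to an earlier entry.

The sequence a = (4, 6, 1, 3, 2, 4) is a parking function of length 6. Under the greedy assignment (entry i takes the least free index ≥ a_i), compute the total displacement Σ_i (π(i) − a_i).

1

Σπ = 21 ({1..6} each once); Σa = 4+6+1+3+2+4 = 20; disp = 21−20 = 1.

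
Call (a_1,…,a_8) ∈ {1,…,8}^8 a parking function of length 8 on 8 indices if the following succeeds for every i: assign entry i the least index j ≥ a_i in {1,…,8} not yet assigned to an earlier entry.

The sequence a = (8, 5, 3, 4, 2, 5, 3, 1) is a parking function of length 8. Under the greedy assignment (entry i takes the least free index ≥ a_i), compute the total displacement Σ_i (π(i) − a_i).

Σπ(i) = 1+…+8 = 36; Σa = 8+5+3+4+2+5+3+1 = 31; disp = 36−31 = 5.

5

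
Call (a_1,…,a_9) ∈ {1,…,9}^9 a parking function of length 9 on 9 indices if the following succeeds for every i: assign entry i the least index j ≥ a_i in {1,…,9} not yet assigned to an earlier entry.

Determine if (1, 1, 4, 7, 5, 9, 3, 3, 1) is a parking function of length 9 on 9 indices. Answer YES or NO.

YES

Rearranged: b = (1, 1, 1, 3, 3, 4, 5, 7, 9).
  b_1=1 ≤ 1
  b_2=1 ≤ 2
  b_3=1 ≤ 3
  b_4=3 ≤ 4
  b_5=3 ≤ 5
  b_6=4 ≤ 6
  b_7=5 ≤ 7
  b_8=7 ≤ 8
  b_9=9 ≤ 9
All bounds hold ⇒ YES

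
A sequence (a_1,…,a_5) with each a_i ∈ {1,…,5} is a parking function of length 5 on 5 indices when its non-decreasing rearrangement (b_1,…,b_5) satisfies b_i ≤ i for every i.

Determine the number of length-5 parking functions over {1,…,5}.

#PF = 1·6^4 = 1 · 1296 = 1296 (Konheim–Weiss)
E.g. (3,1,1,2,3) → sorted (1,1,2,3,3): b_i ≤ i ∀i, a PF.

1296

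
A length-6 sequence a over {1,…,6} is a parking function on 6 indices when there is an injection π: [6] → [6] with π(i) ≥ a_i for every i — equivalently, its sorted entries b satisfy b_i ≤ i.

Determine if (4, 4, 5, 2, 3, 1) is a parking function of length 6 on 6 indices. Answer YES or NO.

YES

Rearranged: b = (1, 2, 3, 4, 4, 5).
  b_1=1 ≤ 1
  b_2=2 ≤ 2
  b_3=3 ≤ 3
  b_4=4 ≤ 4
  b_5=4 ≤ 5
  b_6=5 ≤ 6
All bounds hold ⇒ YES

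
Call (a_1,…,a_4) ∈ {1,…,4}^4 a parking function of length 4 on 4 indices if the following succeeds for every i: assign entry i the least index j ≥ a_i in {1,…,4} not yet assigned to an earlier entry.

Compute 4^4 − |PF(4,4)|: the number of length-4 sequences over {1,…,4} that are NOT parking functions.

#PF = 1·5^3 = 1·125 = 125 [KW]
Check (3,3,3,3) → sorted (3,3,3,3): b_1=3>1, not a PF.
Total 256; non-PF = 256−125 = 131

131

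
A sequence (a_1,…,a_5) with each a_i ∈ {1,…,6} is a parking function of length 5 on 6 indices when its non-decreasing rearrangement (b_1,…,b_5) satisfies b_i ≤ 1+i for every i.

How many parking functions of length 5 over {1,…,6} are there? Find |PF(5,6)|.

|PF| = (6−5+1)·(6+1)^(5−1) = 2 · 2401 = 4802 [KW]
One tuple (3,5,2,4,3) → sorted (2,3,3,4,5): b_i ≤ 1+i ∀i, a PF.

4802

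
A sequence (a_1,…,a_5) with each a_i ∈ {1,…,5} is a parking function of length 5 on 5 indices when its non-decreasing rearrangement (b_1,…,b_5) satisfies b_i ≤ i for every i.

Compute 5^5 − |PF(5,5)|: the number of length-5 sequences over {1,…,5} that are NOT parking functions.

|PF(5,5)| = 1·6^4 = 1×1296 = 1296 [KW]
Example (5,3,5,1,5) → sorted (1,3,5,5,5): b_2=3>2, not a PF.
5^5 − 1296 = 3125 − 1296 = 1829

1829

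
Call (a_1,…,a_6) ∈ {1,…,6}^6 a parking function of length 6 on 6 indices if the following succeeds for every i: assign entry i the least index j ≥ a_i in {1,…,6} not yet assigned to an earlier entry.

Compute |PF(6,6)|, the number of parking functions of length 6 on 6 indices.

16807

#PF = (6+1−6)·(6+1)^{6−1} = 1·16807 = 16807 (Pollak)
Check (1,6,1,4,5,1) → sorted (1,1,1,4,5,6): b_i ≤ i ∀i, a PF.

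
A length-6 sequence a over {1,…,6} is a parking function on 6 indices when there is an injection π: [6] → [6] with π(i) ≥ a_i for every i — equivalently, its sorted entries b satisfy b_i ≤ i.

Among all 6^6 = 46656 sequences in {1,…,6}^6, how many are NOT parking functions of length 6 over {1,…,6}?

|PF(6,6)| = (7−6)·7^(6−1) = 1 · 16807 = 16807 (Konheim–Weiss)
One tuple (6,6,6,6,2,4) → sorted (2,4,6,6,6,6): b_1=2>1, not a PF.
So 46656 − 16807 = 29849 fail.

29849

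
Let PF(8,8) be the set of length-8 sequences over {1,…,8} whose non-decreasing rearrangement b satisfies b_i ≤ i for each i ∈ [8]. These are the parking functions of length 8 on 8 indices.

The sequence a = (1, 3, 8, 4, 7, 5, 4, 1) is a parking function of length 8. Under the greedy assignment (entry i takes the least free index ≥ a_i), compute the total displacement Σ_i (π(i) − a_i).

3

Σπ(i) = 1+…+8 = 36; Σa = 1+3+8+4+7+5+4+1 = 33; disp = 36−33 = 3.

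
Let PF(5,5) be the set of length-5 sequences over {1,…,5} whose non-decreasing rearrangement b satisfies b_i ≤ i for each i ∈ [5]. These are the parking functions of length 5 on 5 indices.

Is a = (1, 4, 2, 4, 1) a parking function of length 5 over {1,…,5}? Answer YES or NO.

YES

Rearranged: b = (1, 1, 2, 4, 4).
  b_1=1 ≤ 1
  b_2=1 ≤ 2
  b_3=2 ≤ 3
  b_4=4 ≤ 4
  b_5=4 ≤ 5
All bounds hold ⇒ YES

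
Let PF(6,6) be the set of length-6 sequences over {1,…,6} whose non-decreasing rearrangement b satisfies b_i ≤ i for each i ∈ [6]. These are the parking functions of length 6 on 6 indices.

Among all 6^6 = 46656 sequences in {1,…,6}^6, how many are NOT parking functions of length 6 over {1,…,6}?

29849

|PF(6,6)| = 1·7^5 = 1 · 16807 = 16807
E.g. (6,5,4,6,4,3) → sorted (3,4,4,5,6,6): b_1=3>1, not a PF.
6^6 − 16807 = 46656 − 16807 = 29849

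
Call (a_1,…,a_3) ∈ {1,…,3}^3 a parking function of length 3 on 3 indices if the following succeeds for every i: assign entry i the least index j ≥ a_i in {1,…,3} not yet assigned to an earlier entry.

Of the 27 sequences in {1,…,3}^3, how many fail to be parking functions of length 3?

11

Count = (3+1−3)·(3+1)^{3−1} = 1 · 16 = 16
E.g. (2,3,2) → sorted (2,2,3): b_1=2>1, not a PF.
So 27 − 16 = 11 fail.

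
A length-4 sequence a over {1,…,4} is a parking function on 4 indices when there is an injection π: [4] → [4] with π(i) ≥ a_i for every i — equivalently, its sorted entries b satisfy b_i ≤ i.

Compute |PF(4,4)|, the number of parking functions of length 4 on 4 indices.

125

#PF = (4−4+1)·(4+1)^(4−1) = 1×125 = 125 [KW]
One tuple (1,1,3,2) → sorted (1,1,2,3): b_i ≤ i ∀i, a PF.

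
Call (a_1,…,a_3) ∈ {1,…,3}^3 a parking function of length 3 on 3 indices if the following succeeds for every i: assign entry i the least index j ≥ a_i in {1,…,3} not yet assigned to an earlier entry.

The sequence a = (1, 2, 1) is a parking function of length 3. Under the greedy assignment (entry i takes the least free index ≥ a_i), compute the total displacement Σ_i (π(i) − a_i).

Σπ(i) = 1+…+3 = 6; Σa = 1+2+1 = 4; disp = 6−4 = 2.

2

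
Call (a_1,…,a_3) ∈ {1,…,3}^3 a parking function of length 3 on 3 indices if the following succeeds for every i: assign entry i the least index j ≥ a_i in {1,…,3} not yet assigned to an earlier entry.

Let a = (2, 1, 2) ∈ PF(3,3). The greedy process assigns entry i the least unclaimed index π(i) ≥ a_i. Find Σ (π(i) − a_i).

1

Σπ = 6 ({1..3} each once); Σa = 2+1+2 = 5; disp = 6−5 = 1.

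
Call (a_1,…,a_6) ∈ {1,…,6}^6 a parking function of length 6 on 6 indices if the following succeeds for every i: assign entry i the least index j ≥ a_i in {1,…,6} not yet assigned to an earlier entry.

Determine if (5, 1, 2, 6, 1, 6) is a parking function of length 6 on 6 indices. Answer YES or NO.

NO

Sorted: b = (1, 1, 2, 5, 6, 6).
  b_1=1 ≤ 1
  b_2=1 ≤ 2
  b_3=2 ≤ 3
  b_4=5 > 4
  fails at i=4 ⇒ NO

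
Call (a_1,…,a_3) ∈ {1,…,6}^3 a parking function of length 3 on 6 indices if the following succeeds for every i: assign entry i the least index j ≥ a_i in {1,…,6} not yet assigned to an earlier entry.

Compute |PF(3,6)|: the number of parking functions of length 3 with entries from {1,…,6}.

#PF = (6−3+1)·(6+1)^(3−1) = 4 · 49 = 196 (Konheim–Weiss)
Check (2,4,6) → sorted (2,4,6): b_i ≤ 3+i ∀i, a PF.

196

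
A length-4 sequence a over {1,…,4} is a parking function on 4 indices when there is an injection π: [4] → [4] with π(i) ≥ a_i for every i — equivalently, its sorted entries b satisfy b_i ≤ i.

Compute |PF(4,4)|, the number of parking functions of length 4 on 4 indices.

125

Count = (4−4+1)·(4+1)^(4−1) = 1 · 125 = 125 (Konheim–Weiss)
E.g. (3,1,4,2) → sorted (1,2,3,4): b_i ≤ i ∀i, a PF.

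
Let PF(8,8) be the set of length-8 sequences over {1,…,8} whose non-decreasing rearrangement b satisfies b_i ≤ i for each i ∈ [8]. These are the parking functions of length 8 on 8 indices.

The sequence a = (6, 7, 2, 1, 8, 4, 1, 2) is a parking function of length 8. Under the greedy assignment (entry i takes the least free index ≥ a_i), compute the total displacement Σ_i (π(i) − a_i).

Σπ(i) = 1+…+8 = 36; Σa = 6+7+2+1+8+4+1+2 = 31; disp = 36−31 = 5.

5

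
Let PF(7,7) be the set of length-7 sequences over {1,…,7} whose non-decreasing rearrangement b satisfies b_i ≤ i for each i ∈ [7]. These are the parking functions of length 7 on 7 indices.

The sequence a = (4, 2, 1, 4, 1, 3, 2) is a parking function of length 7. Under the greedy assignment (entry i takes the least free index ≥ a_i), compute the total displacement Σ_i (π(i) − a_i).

11

Σπ = 28 ({1..7} each once); Σa = 4+2+1+4+1+3+2 = 17; disp = 28−17 = 11.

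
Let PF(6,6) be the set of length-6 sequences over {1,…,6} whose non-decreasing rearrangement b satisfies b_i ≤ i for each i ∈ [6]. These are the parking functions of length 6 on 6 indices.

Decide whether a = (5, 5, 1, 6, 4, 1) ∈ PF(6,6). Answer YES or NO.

NO

Rearranged: b = (1, 1, 4, 5, 5, 6).
  b_1=1 ≤ 1
  b_2=1 ≤ 2
  b_3=4 > 3
  fails at i=3 ⇒ NO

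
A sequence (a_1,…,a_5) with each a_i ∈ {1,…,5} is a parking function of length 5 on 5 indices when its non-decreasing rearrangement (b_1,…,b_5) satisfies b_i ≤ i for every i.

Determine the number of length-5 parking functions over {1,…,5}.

1296

#PF = (5−5+1)·(5+1)^(5−1) = 1·1296 = 1296 (Konheim–Weiss)
One tuple (1,3,5,1,2) → sorted (1,1,2,3,5): b_i ≤ i ∀i, a PF.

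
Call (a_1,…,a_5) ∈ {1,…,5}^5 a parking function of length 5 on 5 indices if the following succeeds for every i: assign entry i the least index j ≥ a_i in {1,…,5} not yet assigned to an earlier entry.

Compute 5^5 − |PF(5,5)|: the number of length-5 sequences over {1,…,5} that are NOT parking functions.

|PF| = (5+1−5)·(5+1)^{5−1} = 1·1296 = 1296 [KW]
E.g. (5,4,5,4,5) → sorted (4,4,5,5,5): b_1=4>1, not a PF.
5^5 − 1296 = 3125 − 1296 = 1829

1829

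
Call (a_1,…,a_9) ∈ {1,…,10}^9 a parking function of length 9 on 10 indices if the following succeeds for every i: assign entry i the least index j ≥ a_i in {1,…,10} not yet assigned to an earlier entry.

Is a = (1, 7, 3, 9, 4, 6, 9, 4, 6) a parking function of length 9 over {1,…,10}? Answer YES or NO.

Sorted: b = (1, 3, 4, 4, 6, 6, 7, 9, 9).
  b_1=1 ≤ 2
  b_2=3 ≤ 3
  b_3=4 ≤ 4
  b_4=4 ≤ 5
  b_5=6 ≤ 6
  b_6=6 ≤ 7
  b_7=7 ≤ 8
  b_8=9 ≤ 9
  b_9=9 ≤ 10
All bounds hold ⇒ YES

YES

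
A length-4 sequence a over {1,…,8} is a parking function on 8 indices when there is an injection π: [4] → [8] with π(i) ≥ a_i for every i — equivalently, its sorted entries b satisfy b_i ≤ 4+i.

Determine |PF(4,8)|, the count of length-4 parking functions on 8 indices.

3645

#PF = (8−4+1)·(8+1)^(4−1) = 5 · 729 = 3645 (Konheim–Weiss)
E.g. (4,4,3,7) → sorted (3,4,4,7): b_i ≤ 4+i ∀i, a PF.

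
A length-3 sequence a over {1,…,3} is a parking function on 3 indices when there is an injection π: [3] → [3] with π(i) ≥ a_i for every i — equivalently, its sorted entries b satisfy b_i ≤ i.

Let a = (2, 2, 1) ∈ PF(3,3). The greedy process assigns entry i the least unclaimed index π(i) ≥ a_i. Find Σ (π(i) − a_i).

Σπ = 6 ({1..3} each once); Σa = 2+2+1 = 5; disp = 6−5 = 1.

1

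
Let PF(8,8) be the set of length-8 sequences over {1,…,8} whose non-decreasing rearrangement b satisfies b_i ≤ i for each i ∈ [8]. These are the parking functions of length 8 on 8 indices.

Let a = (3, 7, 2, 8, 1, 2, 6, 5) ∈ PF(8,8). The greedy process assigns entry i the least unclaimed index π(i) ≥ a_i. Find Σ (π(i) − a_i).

2

Σπ = 36 ({1..8} each once); Σa = 3+7+2+8+1+2+6+5 = 34; disp = 36−34 = 2.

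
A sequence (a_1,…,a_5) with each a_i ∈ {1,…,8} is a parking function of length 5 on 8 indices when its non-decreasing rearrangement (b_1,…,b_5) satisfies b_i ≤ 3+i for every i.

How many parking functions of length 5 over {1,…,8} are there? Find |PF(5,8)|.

26244

Count = (9−5)·9^(5−1) = 4 · 6561 = 26244 (Pollak)
Example (2,3,5,5,8) → sorted (2,3,5,5,8): b_i ≤ 3+i ∀i, a PF.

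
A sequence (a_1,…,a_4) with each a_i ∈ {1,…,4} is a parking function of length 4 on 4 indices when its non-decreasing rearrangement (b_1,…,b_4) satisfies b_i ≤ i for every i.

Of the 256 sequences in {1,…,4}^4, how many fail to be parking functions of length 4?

131

|PF(4,4)| = 1·5^3 = 1 · 125 = 125 (Pollak)
Check (4,4,3,4) → sorted (3,4,4,4): b_1=3>1, not a PF.
Total 256; non-PF = 256−125 = 131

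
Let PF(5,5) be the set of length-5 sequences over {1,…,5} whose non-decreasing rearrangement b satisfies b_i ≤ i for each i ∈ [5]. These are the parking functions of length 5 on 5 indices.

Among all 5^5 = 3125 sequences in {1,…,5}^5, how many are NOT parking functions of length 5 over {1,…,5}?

1829

#PF = (5−5+1)·(5+1)^(5−1) = 1·1296 = 1296 (Konheim–Weiss)
One tuple (4,3,5,4,1) → sorted (1,3,4,4,5): b_2=3>2, not a PF.
5^5 − 1296 = 3125 − 1296 = 1829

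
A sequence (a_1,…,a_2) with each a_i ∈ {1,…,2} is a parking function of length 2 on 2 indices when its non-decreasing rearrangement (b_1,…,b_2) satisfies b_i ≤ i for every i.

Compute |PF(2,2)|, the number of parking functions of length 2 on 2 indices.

3

#PF = (2+1−2)·(2+1)^{2−1} = 1 · 3 = 3
Example (1,2) → sorted (1,2): b_i ≤ i ∀i, a PF.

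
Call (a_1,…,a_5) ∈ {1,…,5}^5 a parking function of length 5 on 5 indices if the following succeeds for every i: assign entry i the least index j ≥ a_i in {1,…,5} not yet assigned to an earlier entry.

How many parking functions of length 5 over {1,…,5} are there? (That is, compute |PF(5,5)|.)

|PF| = (5+1−5)·(5+1)^{5−1} = 1 · 1296 = 1296 (Konheim–Weiss)
Example (2,5,1,1,4) → sorted (1,1,2,4,5): b_i ≤ i ∀i, a PF.

1296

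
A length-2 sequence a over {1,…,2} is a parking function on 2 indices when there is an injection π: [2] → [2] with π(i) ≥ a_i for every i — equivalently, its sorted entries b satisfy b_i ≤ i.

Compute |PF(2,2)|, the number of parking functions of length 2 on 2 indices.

#PF = (2+1−2)·(2+1)^{2−1} = 1·3 = 3 (Pollak)
One tuple (1,2) → sorted (1,2): b_i ≤ i ∀i, a PF.

3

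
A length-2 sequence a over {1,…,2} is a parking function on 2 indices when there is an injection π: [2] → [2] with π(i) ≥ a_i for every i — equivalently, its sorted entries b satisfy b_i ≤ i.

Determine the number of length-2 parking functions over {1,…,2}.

3

|PF| = (2+1−2)·(2+1)^{2−1} = 1 · 3 = 3 (Konheim–Weiss)
Example (1,2) → sorted (1,2): b_i ≤ i ∀i, a PF.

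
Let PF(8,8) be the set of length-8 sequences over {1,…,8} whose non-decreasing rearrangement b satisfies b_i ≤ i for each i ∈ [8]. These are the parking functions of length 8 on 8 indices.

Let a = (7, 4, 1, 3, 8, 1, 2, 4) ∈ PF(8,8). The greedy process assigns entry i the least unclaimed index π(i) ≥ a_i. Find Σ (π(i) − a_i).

6

Σπ(i) = 1+…+8 = 36; Σa = 7+4+1+3+8+1+2+4 = 30; disp = 36−30 = 6.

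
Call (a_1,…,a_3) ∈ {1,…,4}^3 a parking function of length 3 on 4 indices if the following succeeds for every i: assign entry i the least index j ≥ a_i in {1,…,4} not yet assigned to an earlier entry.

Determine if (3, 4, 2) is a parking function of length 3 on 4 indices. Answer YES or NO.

YES

Sorted: b = (2, 3, 4).
  b_1=2 ≤ 2
  b_2=3 ≤ 3
  b_3=4 ≤ 4
All bounds hold ⇒ YES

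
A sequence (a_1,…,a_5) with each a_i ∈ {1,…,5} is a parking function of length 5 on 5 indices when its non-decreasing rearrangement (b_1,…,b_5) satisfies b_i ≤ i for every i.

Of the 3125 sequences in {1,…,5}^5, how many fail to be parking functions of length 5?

Count = 1·6^4 = 1×1296 = 1296 (Konheim–Weiss)
One tuple (5,3,5,4,4) → sorted (3,4,4,5,5): b_1=3>1, not a PF.
So 3125 − 1296 = 1829 fail.

1829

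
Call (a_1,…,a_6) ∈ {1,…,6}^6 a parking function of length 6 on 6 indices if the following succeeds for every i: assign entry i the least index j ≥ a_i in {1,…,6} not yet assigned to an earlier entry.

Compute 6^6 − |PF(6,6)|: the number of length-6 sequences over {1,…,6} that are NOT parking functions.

29849

Count = (7−6)·7^(6−1) = 1×16807 = 16807
Check (5,3,6,4,5,3) → sorted (3,3,4,5,5,6): b_1=3>1, not a PF.
So 46656 − 16807 = 29849 fail.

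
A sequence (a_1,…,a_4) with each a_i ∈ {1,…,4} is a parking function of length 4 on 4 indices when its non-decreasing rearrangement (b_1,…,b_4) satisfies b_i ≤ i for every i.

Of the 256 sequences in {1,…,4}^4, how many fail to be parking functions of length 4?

131

|PF| = (4+1−4)·(4+1)^{4−1} = 1×125 = 125 [KW]
E.g. (2,3,4,3) → sorted (2,3,3,4): b_1=2>1, not a PF.
So 256 − 125 = 131 fail.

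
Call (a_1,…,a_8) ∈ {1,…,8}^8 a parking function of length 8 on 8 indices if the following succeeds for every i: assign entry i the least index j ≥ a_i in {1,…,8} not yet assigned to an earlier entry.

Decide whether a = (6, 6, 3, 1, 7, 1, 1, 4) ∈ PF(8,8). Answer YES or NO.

YES

Sorted: b = (1, 1, 1, 3, 4, 6, 6, 7).
  b_1=1 ≤ 1
  b_2=1 ≤ 2
  b_3=1 ≤ 3
  b_4=3 ≤ 4
  b_5=4 ≤ 5
  b_6=6 ≤ 6
  b_7=6 ≤ 7
  b_8=7 ≤ 8
All bounds hold ⇒ YES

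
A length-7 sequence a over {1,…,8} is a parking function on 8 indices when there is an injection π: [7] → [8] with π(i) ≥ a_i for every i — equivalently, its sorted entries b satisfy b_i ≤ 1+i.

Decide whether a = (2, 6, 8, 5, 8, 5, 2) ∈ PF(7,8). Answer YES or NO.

NO

Sorted: b = (2, 2, 5, 5, 6, 8, 8).
  b_1=2 ≤ 2
  b_2=2 ≤ 3
  b_3=5 > 4
  fails at i=3 ⇒ NO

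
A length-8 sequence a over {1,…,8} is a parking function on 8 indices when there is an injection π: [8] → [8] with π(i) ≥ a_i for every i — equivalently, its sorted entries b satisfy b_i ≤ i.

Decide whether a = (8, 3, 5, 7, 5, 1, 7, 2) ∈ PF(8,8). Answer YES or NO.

Sorted: b = (1, 2, 3, 5, 5, 7, 7, 8).
  b_1=1 ≤ 1
  b_2=2 ≤ 2
  b_3=3 ≤ 3
  b_4=5 > 4
  fails at i=4 ⇒ NO

NO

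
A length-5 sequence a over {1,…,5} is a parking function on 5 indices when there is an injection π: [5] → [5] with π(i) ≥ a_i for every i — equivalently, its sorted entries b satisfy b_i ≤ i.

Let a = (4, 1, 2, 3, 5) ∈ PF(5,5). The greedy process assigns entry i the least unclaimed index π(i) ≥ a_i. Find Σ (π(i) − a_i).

0

Σπ(i) = 1+…+5 = 15; Σa = 4+1+2+3+5 = 15; disp = 15−15 = 0.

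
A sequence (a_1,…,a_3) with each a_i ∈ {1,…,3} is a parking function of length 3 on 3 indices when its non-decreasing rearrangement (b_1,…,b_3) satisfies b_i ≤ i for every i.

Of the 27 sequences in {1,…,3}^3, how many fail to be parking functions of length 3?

#PF = (3+1−3)·(3+1)^{3−1} = 1 · 16 = 16 (Pollak)
Example (3,3,2) → sorted (2,3,3): b_1=2>1, not a PF.
Total 27; non-PF = 27−16 = 11

11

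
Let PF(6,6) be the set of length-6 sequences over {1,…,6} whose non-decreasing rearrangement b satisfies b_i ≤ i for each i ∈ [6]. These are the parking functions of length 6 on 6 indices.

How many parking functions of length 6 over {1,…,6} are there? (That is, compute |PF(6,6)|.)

16807

|PF| = 1·7^5 = 1·16807 = 16807 (Konheim–Weiss)
Check (2,2,1,3,2,2) → sorted (1,2,2,2,2,3): b_i ≤ i ∀i, a PF.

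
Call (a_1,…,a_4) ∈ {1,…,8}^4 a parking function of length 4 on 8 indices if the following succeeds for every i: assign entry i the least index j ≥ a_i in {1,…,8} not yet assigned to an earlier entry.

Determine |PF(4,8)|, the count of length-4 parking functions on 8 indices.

3645

|PF(4,8)| = (8−4+1)·(8+1)^(4−1) = 5·729 = 3645 (Pollak)
Example (5,5,8,2) → sorted (2,5,5,8): b_i ≤ 4+i ∀i, a PF.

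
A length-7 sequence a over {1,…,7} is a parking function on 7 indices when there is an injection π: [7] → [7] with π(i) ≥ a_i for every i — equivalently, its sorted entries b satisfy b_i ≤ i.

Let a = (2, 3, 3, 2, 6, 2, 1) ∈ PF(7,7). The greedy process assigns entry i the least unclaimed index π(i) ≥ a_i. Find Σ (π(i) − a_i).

9

Σπ = 28 ({1..7} each once); Σa = 2+3+3+2+6+2+1 = 19; disp = 28−19 = 9.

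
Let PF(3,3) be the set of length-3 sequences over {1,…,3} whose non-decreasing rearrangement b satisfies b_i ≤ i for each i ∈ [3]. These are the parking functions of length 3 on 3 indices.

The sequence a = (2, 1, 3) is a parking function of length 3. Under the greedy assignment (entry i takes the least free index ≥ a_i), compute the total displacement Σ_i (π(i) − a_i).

Σπ = 6 ({1..3} each once); Σa = 2+1+3 = 6; disp = 6−6 = 0.

0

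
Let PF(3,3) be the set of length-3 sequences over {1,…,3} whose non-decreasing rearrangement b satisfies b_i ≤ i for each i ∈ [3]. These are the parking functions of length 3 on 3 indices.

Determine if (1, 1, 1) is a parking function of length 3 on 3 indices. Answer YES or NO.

Rearranged: b = (1, 1, 1).
  b_1=1 ≤ 1
  b_2=1 ≤ 2
  b_3=1 ≤ 3
All bounds hold ⇒ YES

YES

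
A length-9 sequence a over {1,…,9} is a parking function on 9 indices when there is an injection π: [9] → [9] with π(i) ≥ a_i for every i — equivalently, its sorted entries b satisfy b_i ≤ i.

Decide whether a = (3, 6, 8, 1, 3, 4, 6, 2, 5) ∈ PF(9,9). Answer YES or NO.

Sorted: b = (1, 2, 3, 3, 4, 5, 6, 6, 8).
  b_1=1 ≤ 1
  b_2=2 ≤ 2
  b_3=3 ≤ 3
  b_4=3 ≤ 4
  b_5=4 ≤ 5
  b_6=5 ≤ 6
  b_7=6 ≤ 7
  b_8=6 ≤ 8
  b_9=8 ≤ 9
All bounds hold ⇒ YES

YES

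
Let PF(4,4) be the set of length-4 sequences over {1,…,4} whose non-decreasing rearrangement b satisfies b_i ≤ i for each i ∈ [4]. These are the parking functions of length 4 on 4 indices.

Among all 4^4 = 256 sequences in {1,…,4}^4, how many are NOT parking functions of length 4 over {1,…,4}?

131

Count = (4−4+1)·(4+1)^(4−1) = 1 · 125 = 125 (Pollak)
E.g. (4,2,1,4) → sorted (1,2,4,4): b_3=4>3, not a PF.
4^4 − 125 = 256 − 125 = 131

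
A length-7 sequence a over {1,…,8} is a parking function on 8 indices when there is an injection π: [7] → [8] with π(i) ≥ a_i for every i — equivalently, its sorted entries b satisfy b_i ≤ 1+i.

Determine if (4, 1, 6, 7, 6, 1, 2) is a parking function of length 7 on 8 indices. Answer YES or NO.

Sorted: b = (1, 1, 2, 4, 6, 6, 7).
  b_1=1 ≤ 2
  b_2=1 ≤ 3
  b_3=2 ≤ 4
  b_4=4 ≤ 5
  b_5=6 ≤ 6
  b_6=6 ≤ 7
  b_7=7 ≤ 8
All bounds hold ⇒ YES

YES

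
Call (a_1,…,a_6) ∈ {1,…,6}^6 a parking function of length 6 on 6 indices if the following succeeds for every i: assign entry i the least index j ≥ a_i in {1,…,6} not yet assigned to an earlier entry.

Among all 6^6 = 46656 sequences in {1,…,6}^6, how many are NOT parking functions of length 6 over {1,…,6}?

29849

|PF(6,6)| = (6−6+1)·(6+1)^(6−1) = 1×16807 = 16807
E.g. (1,3,6,2,6,1) → sorted (1,1,2,3,6,6): b_5=6>5, not a PF.
So 46656 − 16807 = 29849 fail.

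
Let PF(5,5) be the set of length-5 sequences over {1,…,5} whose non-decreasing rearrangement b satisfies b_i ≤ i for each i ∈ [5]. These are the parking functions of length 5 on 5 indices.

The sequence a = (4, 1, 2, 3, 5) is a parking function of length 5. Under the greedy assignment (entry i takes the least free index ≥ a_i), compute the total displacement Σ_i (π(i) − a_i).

Σπ = 15 ({1..5} each once); Σa = 4+1+2+3+5 = 15; disp = 15−15 = 0.

0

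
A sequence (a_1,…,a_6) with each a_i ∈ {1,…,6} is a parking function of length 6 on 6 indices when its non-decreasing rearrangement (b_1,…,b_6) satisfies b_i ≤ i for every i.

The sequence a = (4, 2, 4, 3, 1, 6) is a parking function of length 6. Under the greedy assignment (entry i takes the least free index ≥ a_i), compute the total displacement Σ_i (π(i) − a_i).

Σπ(i) = 1+…+6 = 21; Σa = 4+2+4+3+1+6 = 20; disp = 21−20 = 1.

1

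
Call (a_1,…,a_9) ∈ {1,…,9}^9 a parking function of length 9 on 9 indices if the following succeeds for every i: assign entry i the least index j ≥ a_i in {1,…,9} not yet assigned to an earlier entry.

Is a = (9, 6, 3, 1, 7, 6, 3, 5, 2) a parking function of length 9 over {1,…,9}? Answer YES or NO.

Sorted: b = (1, 2, 3, 3, 5, 6, 6, 7, 9).
  b_1=1 ≤ 1
  b_2=2 ≤ 2
  b_3=3 ≤ 3
  b_4=3 ≤ 4
  b_5=5 ≤ 5
  b_6=6 ≤ 6
  b_7=6 ≤ 7
  b_8=7 ≤ 8
  b_9=9 ≤ 9
All bounds hold ⇒ YES

YES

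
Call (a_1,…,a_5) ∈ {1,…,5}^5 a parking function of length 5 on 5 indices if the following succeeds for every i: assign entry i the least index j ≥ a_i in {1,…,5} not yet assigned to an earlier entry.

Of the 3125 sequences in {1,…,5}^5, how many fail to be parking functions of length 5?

Count = (5−5+1)·(5+1)^(5−1) = 1 · 1296 = 1296 (Pollak)
Check (4,4,5,4,5) → sorted (4,4,4,5,5): b_1=4>1, not a PF.
So 3125 − 1296 = 1829 fail.

1829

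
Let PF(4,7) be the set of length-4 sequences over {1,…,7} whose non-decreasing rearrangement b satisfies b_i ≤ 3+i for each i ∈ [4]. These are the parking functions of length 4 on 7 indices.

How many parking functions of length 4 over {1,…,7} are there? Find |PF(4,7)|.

2048

|PF| = (7+1−4)·(7+1)^{4−1} = 4×512 = 2048
One tuple (6,3,3,7) → sorted (3,3,6,7): b_i ≤ 3+i ∀i, a PF.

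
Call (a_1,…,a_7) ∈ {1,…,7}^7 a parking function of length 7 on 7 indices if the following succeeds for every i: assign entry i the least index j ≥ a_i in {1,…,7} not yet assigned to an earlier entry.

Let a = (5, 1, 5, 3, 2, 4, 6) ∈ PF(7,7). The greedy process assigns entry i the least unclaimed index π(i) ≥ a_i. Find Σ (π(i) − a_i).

2

Σπ = 7·8/2 = 28 (π permutes [7]); Σa = 5+1+5+3+2+4+6 = 26; disp = 28−26 = 2.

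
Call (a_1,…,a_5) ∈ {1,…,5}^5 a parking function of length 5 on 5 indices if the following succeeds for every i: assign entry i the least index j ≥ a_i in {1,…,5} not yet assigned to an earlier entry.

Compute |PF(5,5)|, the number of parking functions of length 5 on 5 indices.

Count = 1·6^4 = 1 · 1296 = 1296 (Konheim–Weiss)
Check (2,1,2,2,1) → sorted (1,1,2,2,2): b_i ≤ i ∀i, a PF.

1296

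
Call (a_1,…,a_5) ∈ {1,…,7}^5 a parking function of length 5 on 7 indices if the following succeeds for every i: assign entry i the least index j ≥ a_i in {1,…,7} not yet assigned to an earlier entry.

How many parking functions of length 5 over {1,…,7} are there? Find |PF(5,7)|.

Count = 3·8^4 = 3×4096 = 12288 (Konheim–Weiss)
One tuple (3,5,4,6,7) → sorted (3,4,5,6,7): b_i ≤ 2+i ∀i, a PF.

12288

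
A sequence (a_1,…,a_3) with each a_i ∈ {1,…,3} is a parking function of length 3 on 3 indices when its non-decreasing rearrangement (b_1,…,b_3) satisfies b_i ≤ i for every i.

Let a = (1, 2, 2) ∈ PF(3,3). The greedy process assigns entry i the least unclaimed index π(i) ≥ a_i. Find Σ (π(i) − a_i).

1

Σπ(i) = 1+…+3 = 6; Σa = 1+2+2 = 5; disp = 6−5 = 1.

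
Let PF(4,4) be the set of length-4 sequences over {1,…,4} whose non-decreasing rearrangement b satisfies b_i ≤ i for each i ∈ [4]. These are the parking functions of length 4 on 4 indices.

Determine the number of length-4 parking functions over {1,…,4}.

|PF(4,4)| = (5−4)·5^(4−1) = 1×125 = 125 [KW]
E.g. (2,3,1,3) → sorted (1,2,3,3): b_i ≤ i ∀i, a PF.

125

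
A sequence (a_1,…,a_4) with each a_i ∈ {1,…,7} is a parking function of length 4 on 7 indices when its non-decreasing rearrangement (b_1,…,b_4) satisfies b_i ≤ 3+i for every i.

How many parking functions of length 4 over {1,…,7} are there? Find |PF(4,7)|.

2048

|PF(4,7)| = 4·8^3 = 4·512 = 2048 [KW]
Example (3,4,7,6) → sorted (3,4,6,7): b_i ≤ 3+i ∀i, a PF.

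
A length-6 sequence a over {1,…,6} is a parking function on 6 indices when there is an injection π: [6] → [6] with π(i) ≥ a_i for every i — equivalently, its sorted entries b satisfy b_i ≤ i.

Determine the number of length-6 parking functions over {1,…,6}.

|PF| = (6+1−6)·(6+1)^{6−1} = 1×16807 = 16807
One tuple (3,2,3,4,6,1) → sorted (1,2,3,3,4,6): b_i ≤ i ∀i, a PF.

16807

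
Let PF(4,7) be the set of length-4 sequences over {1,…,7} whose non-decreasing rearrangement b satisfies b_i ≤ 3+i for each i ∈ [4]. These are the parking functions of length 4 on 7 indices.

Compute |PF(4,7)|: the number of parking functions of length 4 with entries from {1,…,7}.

2048

#PF = (8−4)·8^(4−1) = 4×512 = 2048
E.g. (4,2,3,5) → sorted (2,3,4,5): b_i ≤ 3+i ∀i, a PF.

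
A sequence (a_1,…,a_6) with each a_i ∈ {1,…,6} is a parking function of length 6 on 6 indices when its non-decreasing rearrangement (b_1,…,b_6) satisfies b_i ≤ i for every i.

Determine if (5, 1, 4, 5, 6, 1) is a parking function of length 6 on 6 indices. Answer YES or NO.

Rearranged: b = (1, 1, 4, 5, 5, 6).
  b_1=1 ≤ 1
  b_2=1 ≤ 2
  b_3=4 > 3
  fails at i=3 ⇒ NO

NO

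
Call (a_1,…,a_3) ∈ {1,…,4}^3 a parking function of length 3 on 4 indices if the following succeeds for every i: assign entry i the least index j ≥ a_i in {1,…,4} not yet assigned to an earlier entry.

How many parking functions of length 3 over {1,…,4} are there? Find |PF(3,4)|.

|PF(3,4)| = (5−3)·5^(3−1) = 2 · 25 = 50
Example (2,1,2) → sorted (1,2,2): b_i ≤ 1+i ∀i, a PF.

50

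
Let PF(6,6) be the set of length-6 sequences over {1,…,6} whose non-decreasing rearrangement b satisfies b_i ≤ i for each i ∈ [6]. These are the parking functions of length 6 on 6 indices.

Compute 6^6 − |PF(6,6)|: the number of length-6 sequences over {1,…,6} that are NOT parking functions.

29849

|PF(6,6)| = 1·7^5 = 1·16807 = 16807 (Pollak)
E.g. (2,5,4,6,2,6) → sorted (2,2,4,5,6,6): b_1=2>1, not a PF.
Total 46656; non-PF = 46656−16807 = 29849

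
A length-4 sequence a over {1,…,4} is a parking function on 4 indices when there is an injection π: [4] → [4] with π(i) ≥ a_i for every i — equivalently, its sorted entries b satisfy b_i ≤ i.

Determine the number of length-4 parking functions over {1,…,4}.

125

#PF = (4+1−4)·(4+1)^{4−1} = 1×125 = 125
One tuple (2,1,3,3) → sorted (1,2,3,3): b_i ≤ i ∀i, a PF.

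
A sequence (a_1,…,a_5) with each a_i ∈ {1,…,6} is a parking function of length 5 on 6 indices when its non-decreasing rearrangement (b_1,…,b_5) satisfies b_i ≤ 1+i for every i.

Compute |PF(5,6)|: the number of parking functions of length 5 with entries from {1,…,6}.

4802

|PF| = (7−5)·7^(5−1) = 2 · 2401 = 4802 [KW]
E.g. (5,6,3,4,1) → sorted (1,3,4,5,6): b_i ≤ 1+i ∀i, a PF.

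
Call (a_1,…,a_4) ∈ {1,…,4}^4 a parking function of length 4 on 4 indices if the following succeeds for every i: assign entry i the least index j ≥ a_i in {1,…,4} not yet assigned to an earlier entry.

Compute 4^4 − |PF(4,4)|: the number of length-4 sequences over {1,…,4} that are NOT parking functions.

|PF| = (4+1−4)·(4+1)^{4−1} = 1×125 = 125 [KW]
Example (3,4,1,4) → sorted (1,3,4,4): b_2=3>2, not a PF.
So 256 − 125 = 131 fail.

131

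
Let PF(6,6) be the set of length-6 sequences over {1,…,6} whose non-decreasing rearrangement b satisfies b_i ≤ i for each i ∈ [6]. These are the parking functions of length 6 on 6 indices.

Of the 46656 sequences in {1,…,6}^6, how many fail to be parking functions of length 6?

Count = (7−6)·7^(6−1) = 1×16807 = 16807 [KW]
One tuple (2,2,4,2,5,5) → sorted (2,2,2,4,5,5): b_1=2>1, not a PF.
6^6 − 16807 = 46656 − 16807 = 29849

29849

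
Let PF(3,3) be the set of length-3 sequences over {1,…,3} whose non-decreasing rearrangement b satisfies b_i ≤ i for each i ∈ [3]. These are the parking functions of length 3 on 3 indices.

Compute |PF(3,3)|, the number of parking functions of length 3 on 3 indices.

|PF| = 1·4^2 = 1 · 16 = 16 (Konheim–Weiss)
E.g. (2,1,2) → sorted (1,2,2): b_i ≤ i ∀i, a PF.

16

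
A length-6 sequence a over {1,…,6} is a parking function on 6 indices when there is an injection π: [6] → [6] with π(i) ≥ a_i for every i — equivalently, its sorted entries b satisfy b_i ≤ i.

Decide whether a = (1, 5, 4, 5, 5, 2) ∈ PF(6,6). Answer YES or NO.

NO

Rearranged: b = (1, 2, 4, 5, 5, 5).
  b_1=1 ≤ 1
  b_2=2 ≤ 2
  b_3=4 > 3
  fails at i=3 ⇒ NO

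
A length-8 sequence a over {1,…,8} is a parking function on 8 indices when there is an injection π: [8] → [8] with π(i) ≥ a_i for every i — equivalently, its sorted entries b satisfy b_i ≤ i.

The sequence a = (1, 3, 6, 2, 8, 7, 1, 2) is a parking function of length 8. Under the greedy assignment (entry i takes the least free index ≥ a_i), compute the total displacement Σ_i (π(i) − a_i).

6

Σπ = 36 ({1..8} each once); Σa = 1+3+6+2+8+7+1+2 = 30; disp = 36−30 = 6.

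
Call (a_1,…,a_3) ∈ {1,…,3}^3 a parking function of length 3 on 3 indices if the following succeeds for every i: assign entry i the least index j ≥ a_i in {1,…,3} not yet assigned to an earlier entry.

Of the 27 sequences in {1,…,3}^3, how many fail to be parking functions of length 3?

#PF = (3+1−3)·(3+1)^{3−1} = 1 · 16 = 16 [KW]
E.g. (2,3,3) → sorted (2,3,3): b_1=2>1, not a PF.
So 27 − 16 = 11 fail.

11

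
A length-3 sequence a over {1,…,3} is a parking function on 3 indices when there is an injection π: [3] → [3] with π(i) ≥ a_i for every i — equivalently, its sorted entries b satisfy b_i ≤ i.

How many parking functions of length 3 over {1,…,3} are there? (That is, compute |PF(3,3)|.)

|PF| = (3+1−3)·(3+1)^{3−1} = 1·16 = 16 [KW]
E.g. (1,3,2) → sorted (1,2,3): b_i ≤ i ∀i, a PF.

16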